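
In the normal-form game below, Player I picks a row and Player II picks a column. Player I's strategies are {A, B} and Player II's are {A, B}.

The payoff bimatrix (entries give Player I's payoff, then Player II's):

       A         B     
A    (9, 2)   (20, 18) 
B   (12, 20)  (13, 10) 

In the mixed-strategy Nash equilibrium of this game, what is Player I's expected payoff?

123/10

First find y, the probability Player II plays A, from Player I's indifference between A and B: 9y + 20(1−y) = 12y + 13(1−y), giving y = 7/10.
Since Player I is indifferent in equilibrium, Player I's expected payoff equals the payoff from either row against (7/10, 3/10). Using A: 9(7/10) + 20(3/10) = 123/10.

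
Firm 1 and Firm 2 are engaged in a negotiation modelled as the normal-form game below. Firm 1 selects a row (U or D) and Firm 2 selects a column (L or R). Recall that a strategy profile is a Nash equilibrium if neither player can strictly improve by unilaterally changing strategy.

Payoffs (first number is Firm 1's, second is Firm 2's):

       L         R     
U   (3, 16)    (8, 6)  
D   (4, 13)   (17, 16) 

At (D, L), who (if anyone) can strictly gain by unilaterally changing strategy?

Firm 2

Firm 1 at (D, L) earns 4; deviating to U yields 3 — not better.
Firm 2 earns 13; deviating to R yields 16 — a strict improvement.
Only Firm 2 has a strictly profitable deviation.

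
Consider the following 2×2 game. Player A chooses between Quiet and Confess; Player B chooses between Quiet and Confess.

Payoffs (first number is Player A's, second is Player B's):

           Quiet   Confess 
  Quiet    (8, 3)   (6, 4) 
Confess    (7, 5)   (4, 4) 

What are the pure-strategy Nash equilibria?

(Quiet, Quiet): Player B prefers Confess (4 > 3) — not an equilibrium.
(Quiet, Confess): Player A gets 6 ≥ 4 from Confess, and Player B gets 4 ≥ 3 from Quiet — Nash equilibrium.
(Confess, Quiet): Player A prefers Quiet (8 > 7) — not an equilibrium.
(Confess, Confess): Player A prefers Quiet (6 > 4); Player B prefers Quiet (5 > 4) — not an equilibrium.

(Quiet, Confess)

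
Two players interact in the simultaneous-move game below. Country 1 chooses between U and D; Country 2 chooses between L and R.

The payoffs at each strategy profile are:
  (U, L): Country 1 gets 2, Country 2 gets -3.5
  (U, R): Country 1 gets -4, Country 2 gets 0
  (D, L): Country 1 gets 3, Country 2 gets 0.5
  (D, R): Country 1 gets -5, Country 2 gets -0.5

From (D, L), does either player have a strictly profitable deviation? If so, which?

Country 1 at (D, L) earns 3; deviating to U yields 2 — not better.
Country 2 earns 0.5; deviating to R yields -0.5 — not better.
Neither player can strictly improve; the profile is a Nash equilibrium.

Neither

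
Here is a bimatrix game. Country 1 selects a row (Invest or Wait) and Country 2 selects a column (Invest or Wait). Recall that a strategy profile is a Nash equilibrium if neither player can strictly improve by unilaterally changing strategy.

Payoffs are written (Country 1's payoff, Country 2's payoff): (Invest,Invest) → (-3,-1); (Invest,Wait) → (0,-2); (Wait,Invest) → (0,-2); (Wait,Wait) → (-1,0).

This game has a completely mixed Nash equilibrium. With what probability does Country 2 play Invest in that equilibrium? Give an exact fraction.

1/4

Let c be the probability that Country 2 plays Invest. In a completely mixed equilibrium, Country 1 must be indifferent between Invest and Wait.
Country 1's expected payoff from Invest is −3c; from Wait it is −(1−c).
Setting these equal: −3c = c − 1, so c = 1/4.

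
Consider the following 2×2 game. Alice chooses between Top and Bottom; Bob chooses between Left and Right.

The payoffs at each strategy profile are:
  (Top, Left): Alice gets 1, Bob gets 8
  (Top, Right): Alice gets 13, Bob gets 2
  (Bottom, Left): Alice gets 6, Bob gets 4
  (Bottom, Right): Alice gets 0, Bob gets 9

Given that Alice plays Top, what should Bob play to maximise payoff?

Against Top, Bob earns 8 from Left and 2 from Right.
So Left is the best response.

Left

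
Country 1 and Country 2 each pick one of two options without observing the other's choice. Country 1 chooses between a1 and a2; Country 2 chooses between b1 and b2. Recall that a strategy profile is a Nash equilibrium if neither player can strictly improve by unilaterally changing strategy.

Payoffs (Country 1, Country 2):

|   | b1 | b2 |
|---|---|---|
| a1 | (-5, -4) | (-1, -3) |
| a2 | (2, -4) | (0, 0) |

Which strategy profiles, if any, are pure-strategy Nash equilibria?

(a2, b2)

(a1, b1): Country 1 prefers a2 (2 > -5); Country 2 prefers b2 (-3 > -4) — not an equilibrium.
(a1, b2): Country 1 prefers a2 (0 > -1) — not an equilibrium.
(a2, b1): Country 2 prefers b2 (0 > -4) — not an equilibrium.
(a2, b2): Country 1 gets 0 ≥ -1 from a1, and Country 2 gets 0 ≥ -4 from b1 — Nash equilibrium.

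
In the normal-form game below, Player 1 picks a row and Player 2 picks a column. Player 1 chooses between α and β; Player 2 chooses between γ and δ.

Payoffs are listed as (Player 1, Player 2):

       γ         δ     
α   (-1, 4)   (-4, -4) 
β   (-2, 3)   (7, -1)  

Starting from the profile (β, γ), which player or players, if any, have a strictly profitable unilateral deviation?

Player 1

Player 1 at (β, γ) earns -2; deviating to α yields -1 — a strict improvement.
Player 2 earns 3; deviating to δ yields -1 — not better.
Only Player 1 has a strictly profitable deviation.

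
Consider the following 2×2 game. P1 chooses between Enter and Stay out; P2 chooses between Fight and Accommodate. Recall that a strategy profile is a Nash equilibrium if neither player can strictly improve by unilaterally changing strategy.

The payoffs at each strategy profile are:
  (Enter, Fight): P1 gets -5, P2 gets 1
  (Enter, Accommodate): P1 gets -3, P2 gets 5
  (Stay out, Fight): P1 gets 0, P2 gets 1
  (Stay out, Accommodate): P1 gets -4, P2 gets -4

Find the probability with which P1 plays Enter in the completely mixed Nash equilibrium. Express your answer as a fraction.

Let r be the probability that P1 plays Enter. In a completely mixed equilibrium, P2 must be indifferent between Fight and Accommodate.
P2's expected payoff from Fight is r + (1−r); from Accommodate it is 5r − 4(1−r).
Setting these equal: 1 = 9r − 4, so r = 5/9.

5/9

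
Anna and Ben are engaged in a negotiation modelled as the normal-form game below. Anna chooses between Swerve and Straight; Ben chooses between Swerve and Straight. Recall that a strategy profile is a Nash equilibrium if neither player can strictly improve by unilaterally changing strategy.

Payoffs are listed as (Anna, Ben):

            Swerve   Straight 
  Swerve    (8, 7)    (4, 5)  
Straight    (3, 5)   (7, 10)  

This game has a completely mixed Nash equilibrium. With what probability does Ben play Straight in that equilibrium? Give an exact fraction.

5/8

Let q be the probability that Ben plays Swerve. In a completely mixed equilibrium, Anna must be indifferent between Swerve and Straight.
Anna's expected payoff from Swerve is 8q + 4(1−q); from Straight it is 3q + 7(1−q).
Setting these equal: 4q + 4 = −4q + 7, so q = 3/8.
Therefore Ben plays Straight with probability 1 − 3/8 = 5/8.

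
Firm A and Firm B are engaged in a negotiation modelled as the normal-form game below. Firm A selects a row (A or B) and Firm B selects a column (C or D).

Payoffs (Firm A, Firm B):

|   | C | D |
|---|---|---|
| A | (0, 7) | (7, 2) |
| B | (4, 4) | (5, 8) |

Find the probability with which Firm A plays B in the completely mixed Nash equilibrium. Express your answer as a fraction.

5/9

Let x be the probability that Firm A plays A. In a completely mixed equilibrium, Firm B must be indifferent between C and D.
Firm B's expected payoff from C is 7x + 4(1−x); from D it is 2x + 8(1−x).
Setting these equal: 3x + 4 = −6x + 8, so x = 4/9.
Therefore Firm A plays B with probability 1 − 4/9 = 5/9.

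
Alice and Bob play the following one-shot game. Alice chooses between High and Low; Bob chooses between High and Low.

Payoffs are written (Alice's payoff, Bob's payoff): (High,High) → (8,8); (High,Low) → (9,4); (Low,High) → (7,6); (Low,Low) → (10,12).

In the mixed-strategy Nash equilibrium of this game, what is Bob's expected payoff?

First find p, the probability Alice plays High, from Bob's indifference between High and Low: 8p + 6(1−p) = 4p + 12(1−p), giving p = 3/5.
Since Bob is indifferent in equilibrium, Bob's expected payoff equals the payoff from either column against (3/5, 2/5). Using High: 8(3/5) + 6(2/5) = 36/5.

36/5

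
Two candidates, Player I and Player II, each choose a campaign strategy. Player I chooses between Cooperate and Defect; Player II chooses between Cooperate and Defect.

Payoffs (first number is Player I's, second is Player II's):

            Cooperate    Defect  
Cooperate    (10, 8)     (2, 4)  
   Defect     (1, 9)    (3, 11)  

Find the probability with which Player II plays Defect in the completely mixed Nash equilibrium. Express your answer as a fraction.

Let q be the probability that Player II plays Cooperate. In a completely mixed equilibrium, Player I must be indifferent between Cooperate and Defect.
Player I's expected payoff from Cooperate is 10q + 2(1−q); from Defect it is q + 3(1−q).
Setting these equal: 8q + 2 = −2q + 3, so q = 1/10.
Therefore Player II plays Defect with probability 1 − 1/10 = 9/10.

9/10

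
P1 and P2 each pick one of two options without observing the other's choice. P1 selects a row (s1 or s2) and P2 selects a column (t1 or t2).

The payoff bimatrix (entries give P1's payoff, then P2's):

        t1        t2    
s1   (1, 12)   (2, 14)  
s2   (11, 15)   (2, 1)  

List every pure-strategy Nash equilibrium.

(s1, t1): P1 prefers s2 (11 > 1); P2 prefers t2 (14 > 12) — not an equilibrium.
(s1, t2): P1 gets 2 ≥ 2 from s2, and P2 gets 14 ≥ 12 from t1 — Nash equilibrium.
(s2, t1): P1 gets 11 ≥ 1 from s1, and P2 gets 15 ≥ 1 from t2 — Nash equilibrium.
(s2, t2): P2 prefers t1 (15 > 1) — not an equilibrium.

(s1, t2) and (s2, t1)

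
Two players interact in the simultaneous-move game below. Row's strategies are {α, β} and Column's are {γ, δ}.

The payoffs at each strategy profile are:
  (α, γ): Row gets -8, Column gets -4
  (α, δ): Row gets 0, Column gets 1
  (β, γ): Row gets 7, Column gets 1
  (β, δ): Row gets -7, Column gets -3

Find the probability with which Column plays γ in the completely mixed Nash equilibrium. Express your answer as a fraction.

7/22

Let c be the probability that Column plays γ. In a completely mixed equilibrium, Row must be indifferent between α and β.
Row's expected payoff from α is −8c; from β it is 7c − 7(1−c).
Setting these equal: −8c = 14c − 7, so c = 7/22.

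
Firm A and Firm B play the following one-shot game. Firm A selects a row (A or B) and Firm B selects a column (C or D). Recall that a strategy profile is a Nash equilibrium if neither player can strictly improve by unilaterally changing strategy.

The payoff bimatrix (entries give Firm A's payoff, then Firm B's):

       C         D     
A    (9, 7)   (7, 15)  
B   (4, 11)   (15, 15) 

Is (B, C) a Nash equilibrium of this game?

No

At (B, C), Firm A earns 4; switching to A would give 9, so Firm A would deviate.
Firm B earns 11; switching to D would give 15, so Firm B would deviate.
Since at least one player can profitably deviate, this is not a Nash equilibrium.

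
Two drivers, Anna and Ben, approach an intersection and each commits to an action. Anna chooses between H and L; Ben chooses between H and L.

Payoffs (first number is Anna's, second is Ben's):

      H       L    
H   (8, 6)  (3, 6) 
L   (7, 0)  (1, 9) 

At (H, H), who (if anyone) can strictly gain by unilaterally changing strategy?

Neither

Anna at (H, H) earns 8; deviating to L yields 7 — not better.
Ben earns 6; deviating to L yields 6 — not better.
Neither player can strictly improve; the profile is a Nash equilibrium.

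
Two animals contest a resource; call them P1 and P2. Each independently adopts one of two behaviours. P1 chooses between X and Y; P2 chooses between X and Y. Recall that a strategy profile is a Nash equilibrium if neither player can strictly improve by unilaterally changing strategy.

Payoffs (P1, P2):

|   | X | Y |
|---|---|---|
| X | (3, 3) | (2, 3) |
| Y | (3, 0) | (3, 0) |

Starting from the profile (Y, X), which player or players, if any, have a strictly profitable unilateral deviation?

Neither

P1 at (Y, X) earns 3; deviating to X yields 3 — not better.
P2 earns 0; deviating to Y yields 0 — not better.
Neither player can strictly improve; the profile is a Nash equilibrium.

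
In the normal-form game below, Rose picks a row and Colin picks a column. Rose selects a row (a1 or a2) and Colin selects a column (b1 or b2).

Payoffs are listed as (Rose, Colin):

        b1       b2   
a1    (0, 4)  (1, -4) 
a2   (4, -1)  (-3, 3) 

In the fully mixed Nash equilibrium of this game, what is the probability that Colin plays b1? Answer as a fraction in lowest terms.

1/2

Let q be the probability that Colin plays b1. In a completely mixed equilibrium, Rose must be indifferent between a1 and a2.
Rose's expected payoff from a1 is (1−q); from a2 it is 4q − 3(1−q).
Setting these equal: −q + 1 = 7q − 3, so q = 1/2.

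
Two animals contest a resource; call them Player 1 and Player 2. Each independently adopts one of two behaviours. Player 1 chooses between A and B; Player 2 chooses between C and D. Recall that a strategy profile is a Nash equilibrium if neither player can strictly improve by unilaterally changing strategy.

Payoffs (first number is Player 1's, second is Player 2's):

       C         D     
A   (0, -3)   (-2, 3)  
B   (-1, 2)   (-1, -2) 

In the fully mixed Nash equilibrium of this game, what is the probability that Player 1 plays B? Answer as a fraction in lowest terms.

Let p be the probability that Player 1 plays A. In a completely mixed equilibrium, Player 2 must be indifferent between C and D.
Player 2's expected payoff from C is −3p + 2(1−p); from D it is 3p − 2(1−p).
Setting these equal: −5p + 2 = 5p − 2, so p = 2/5.
Therefore Player 1 plays B with probability 1 − 2/5 = 3/5.

3/5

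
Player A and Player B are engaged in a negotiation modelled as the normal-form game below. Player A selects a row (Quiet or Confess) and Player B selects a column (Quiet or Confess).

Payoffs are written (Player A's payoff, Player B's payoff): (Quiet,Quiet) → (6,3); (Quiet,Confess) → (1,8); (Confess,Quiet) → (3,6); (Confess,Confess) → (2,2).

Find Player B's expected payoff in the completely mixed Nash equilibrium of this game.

14/3

First find p, the probability Player A plays Quiet, from Player B's indifference between Quiet and Confess: 3p + 6(1−p) = 8p + 2(1−p), giving p = 4/9.
Since Player B is indifferent in equilibrium, Player B's expected payoff equals the payoff from either column against (4/9, 5/9). Using Quiet: 3(4/9) + 6(5/9) = 14/3.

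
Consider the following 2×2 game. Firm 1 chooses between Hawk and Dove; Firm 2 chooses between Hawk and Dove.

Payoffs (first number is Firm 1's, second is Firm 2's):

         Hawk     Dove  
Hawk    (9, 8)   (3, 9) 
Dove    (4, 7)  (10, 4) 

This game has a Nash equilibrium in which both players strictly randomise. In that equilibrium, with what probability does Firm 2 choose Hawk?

Let q be the probability that Firm 2 plays Hawk. In a completely mixed equilibrium, Firm 1 must be indifferent between Hawk and Dove.
Firm 1's expected payoff from Hawk is 9q + 3(1−q); from Dove it is 4q + 10(1−q).
Setting these equal: 6q + 3 = −6q + 10, so q = 7/12.

7/12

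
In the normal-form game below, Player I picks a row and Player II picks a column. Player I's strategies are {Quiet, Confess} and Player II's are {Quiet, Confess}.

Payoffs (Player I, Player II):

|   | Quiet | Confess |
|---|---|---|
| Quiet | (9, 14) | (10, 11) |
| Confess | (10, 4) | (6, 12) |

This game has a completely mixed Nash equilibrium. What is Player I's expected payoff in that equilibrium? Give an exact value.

46/5

First find q, the probability Player II plays Quiet, from Player I's indifference between Quiet and Confess: 9q + 10(1−q) = 10q + 6(1−q), giving q = 4/5.
Since Player I is indifferent in equilibrium, Player I's expected payoff equals the payoff from either row against (4/5, 1/5). Using Quiet: 9(4/5) + 10(1/5) = 46/5.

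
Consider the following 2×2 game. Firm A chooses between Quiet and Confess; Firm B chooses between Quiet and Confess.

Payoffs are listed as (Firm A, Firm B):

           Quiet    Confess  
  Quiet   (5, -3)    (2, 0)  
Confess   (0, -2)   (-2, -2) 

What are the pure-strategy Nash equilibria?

(Quiet, Quiet): Firm B prefers Confess (0 > -3) — not an equilibrium.
(Quiet, Confess): Firm A gets 2 ≥ -2 from Confess, and Firm B gets 0 ≥ -3 from Quiet — Nash equilibrium.
(Confess, Quiet): Firm A prefers Quiet (5 > 0) — not an equilibrium.
(Confess, Confess): Firm A prefers Quiet (2 > -2) — not an equilibrium.

(Quiet, Confess)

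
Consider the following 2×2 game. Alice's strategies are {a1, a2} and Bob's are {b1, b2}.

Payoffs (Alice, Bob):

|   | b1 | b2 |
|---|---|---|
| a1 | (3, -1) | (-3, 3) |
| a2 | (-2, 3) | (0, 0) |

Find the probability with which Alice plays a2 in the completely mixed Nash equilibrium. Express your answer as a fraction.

Let x be the probability that Alice plays a1. In a completely mixed equilibrium, Bob must be indifferent between b1 and b2.
Bob's expected payoff from b1 is −x + 3(1−x); from b2 it is 3x.
Setting these equal: −4x + 3 = 3x, so x = 3/7.
Therefore Alice plays a2 with probability 1 − 3/7 = 4/7.

4/7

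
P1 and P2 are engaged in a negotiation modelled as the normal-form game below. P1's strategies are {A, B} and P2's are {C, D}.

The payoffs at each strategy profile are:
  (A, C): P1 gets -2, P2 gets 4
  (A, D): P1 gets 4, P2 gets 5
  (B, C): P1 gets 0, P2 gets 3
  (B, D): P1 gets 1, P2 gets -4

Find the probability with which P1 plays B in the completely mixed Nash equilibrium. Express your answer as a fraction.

Let x be the probability that P1 plays A. In a completely mixed equilibrium, P2 must be indifferent between C and D.
P2's expected payoff from C is 4x + 3(1−x); from D it is 5x − 4(1−x).
Setting these equal: x + 3 = 9x − 4, so x = 7/8.
Therefore P1 plays B with probability 1 − 7/8 = 1/8.

1/8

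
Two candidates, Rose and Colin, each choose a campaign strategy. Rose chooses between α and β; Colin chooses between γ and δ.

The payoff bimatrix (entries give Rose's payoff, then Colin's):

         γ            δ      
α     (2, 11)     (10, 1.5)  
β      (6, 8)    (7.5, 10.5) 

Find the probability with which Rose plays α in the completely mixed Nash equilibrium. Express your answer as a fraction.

Let r be the probability that Rose plays α. In a completely mixed equilibrium, Colin must be indifferent between γ and δ.
Colin's expected payoff from γ is 11r + 8(1−r); from δ it is 1.5r + 10.5(1−r).
Setting these equal: 3r + 8 = −9r + 10.5, so r = 5/24.

5/24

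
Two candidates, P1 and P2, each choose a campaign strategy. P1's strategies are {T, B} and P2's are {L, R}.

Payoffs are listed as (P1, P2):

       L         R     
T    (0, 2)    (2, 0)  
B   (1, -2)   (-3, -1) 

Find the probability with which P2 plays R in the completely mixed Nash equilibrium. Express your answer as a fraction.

Let y be the probability that P2 plays L. In a completely mixed equilibrium, P1 must be indifferent between T and B.
P1's expected payoff from T is 2(1−y); from B it is y − 3(1−y).
Setting these equal: −2y + 2 = 4y − 3, so y = 5/6.
Therefore P2 plays R with probability 1 − 5/6 = 1/6.

1/6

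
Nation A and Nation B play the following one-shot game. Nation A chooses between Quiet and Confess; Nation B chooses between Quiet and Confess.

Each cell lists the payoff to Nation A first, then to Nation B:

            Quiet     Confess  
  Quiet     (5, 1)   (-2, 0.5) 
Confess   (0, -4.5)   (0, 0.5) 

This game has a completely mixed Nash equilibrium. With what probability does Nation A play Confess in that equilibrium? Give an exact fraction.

1/11

Let x be the probability that Nation A plays Quiet. In a completely mixed equilibrium, Nation B must be indifferent between Quiet and Confess.
Nation B's expected payoff from Quiet is x − 4.5(1−x); from Confess it is 0.5x + 0.5(1−x).
Setting these equal: 5.5x − 4.5 = 0.5, so x = 10/11.
Therefore Nation A plays Confess with probability 1 − 10/11 = 1/11.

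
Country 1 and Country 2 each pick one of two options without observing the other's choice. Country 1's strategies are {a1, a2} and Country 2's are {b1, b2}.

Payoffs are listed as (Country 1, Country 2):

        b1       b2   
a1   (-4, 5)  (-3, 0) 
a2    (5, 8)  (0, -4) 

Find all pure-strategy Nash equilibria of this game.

(a1, b1): Country 1 prefers a2 (5 > -4) — not an equilibrium.
(a1, b2): Country 1 prefers a2 (0 > -3); Country 2 prefers b1 (5 > 0) — not an equilibrium.
(a2, b1): Country 1 gets 5 ≥ -4 from a1, and Country 2 gets 8 ≥ -4 from b2 — Nash equilibrium.
(a2, b2): Country 2 prefers b1 (8 > -4) — not an equilibrium.

(a2, b1)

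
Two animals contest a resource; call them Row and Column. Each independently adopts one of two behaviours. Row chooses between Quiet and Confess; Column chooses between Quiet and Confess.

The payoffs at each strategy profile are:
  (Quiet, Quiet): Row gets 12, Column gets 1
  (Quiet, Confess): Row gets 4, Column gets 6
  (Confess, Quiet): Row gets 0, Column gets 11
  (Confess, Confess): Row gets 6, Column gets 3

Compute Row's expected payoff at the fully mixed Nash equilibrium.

36/7

First find q, the probability Column plays Quiet, from Row's indifference between Quiet and Confess: 12q + 4(1−q) = 6(1−q), giving q = 1/7.
Since Row is indifferent in equilibrium, Row's expected payoff equals the payoff from either row against (1/7, 6/7). Using Quiet: 12(1/7) + 4(6/7) = 36/7.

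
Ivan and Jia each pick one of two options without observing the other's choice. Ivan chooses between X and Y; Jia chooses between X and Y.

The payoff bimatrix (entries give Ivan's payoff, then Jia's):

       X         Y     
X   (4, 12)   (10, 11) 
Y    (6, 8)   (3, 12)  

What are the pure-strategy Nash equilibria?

(X, X): Ivan prefers Y (6 > 4) — not an equilibrium.
(X, Y): Jia prefers X (12 > 11) — not an equilibrium.
(Y, X): Jia prefers Y (12 > 8) — not an equilibrium.
(Y, Y): Ivan prefers X (10 > 3) — not an equilibrium.

none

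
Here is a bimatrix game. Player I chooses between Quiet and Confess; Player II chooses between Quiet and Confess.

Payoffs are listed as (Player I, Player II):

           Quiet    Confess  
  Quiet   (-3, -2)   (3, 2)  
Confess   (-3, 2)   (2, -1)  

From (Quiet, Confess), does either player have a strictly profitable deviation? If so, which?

Player I at (Quiet, Confess) earns 3; deviating to Confess yields 2 — not better.
Player II earns 2; deviating to Quiet yields -2 — not better.
Neither player can strictly improve; the profile is a Nash equilibrium.

Neither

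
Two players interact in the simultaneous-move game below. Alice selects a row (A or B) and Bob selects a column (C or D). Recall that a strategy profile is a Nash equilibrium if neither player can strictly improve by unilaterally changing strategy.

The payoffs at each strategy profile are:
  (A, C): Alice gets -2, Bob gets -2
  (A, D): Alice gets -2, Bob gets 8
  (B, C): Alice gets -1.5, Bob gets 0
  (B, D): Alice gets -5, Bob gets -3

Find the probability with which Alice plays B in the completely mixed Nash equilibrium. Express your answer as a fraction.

10/13

Let r be the probability that Alice plays A. In a completely mixed equilibrium, Bob must be indifferent between C and D.
Bob's expected payoff from C is −2r; from D it is 8r − 3(1−r).
Setting these equal: −2r = 11r − 3, so r = 3/13.
Therefore Alice plays B with probability 1 − 3/13 = 10/13.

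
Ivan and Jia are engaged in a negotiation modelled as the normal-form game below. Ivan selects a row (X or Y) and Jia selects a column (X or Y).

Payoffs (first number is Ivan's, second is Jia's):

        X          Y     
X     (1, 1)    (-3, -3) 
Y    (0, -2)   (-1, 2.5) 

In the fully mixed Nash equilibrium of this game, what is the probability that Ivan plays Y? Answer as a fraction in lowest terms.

8/17

Let r be the probability that Ivan plays X. In a completely mixed equilibrium, Jia must be indifferent between X and Y.
Jia's expected payoff from X is r − 2(1−r); from Y it is −3r + 2.5(1−r).
Setting these equal: 3r − 2 = −5.5r + 2.5, so r = 9/17.
Therefore Ivan plays Y with probability 1 − 9/17 = 8/17.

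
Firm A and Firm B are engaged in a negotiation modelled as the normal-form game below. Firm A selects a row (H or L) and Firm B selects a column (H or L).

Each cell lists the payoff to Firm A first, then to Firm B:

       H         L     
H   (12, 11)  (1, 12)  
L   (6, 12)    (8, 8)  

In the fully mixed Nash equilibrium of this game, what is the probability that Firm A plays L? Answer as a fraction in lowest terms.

1/5

Let p be the probability that Firm A plays H. In a completely mixed equilibrium, Firm B must be indifferent between H and L.
Firm B's expected payoff from H is 11p + 12(1−p); from L it is 12p + 8(1−p).
Setting these equal: −p + 12 = 4p + 8, so p = 4/5.
Therefore Firm A plays L with probability 1 − 4/5 = 1/5.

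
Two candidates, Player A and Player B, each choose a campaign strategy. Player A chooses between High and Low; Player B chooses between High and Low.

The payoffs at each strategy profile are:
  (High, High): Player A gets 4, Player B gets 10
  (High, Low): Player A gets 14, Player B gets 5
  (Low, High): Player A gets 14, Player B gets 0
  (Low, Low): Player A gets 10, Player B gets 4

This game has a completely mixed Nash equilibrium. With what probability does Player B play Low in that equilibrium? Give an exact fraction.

Let y be the probability that Player B plays High. In a completely mixed equilibrium, Player A must be indifferent between High and Low.
Player A's expected payoff from High is 4y + 14(1−y); from Low it is 14y + 10(1−y).
Setting these equal: −10y + 14 = 4y + 10, so y = 2/7.
Therefore Player B plays Low with probability 1 − 2/7 = 5/7.

5/7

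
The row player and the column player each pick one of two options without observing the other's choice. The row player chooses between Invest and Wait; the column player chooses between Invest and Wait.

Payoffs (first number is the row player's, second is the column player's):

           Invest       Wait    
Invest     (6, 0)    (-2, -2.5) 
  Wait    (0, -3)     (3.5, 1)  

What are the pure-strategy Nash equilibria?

(Invest, Invest): the row player gets 6 ≥ 0 from Wait, and the column player gets 0 ≥ -2.5 from Wait — Nash equilibrium.
(Invest, Wait): the row player prefers Wait (3.5 > -2); the column player prefers Invest (0 > -2.5) — not an equilibrium.
(Wait, Invest): the row player prefers Invest (6 > 0); the column player prefers Wait (1 > -3) — not an equilibrium.
(Wait, Wait): the row player gets 3.5 ≥ -2 from Invest, and the column player gets 1 ≥ -3 from Invest — Nash equilibrium.

(Invest, Invest) and (Wait, Wait)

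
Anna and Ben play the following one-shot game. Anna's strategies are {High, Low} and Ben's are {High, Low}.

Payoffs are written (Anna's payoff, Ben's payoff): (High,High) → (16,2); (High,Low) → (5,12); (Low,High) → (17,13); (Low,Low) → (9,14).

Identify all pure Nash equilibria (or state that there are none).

(Low, Low)

(High, High): Anna prefers Low (17 > 16); Ben prefers Low (12 > 2) — not an equilibrium.
(High, Low): Anna prefers Low (9 > 5) — not an equilibrium.
(Low, High): Ben prefers Low (14 > 13) — not an equilibrium.
(Low, Low): Anna gets 9 ≥ 5 from High, and Ben gets 14 ≥ 13 from High — Nash equilibrium.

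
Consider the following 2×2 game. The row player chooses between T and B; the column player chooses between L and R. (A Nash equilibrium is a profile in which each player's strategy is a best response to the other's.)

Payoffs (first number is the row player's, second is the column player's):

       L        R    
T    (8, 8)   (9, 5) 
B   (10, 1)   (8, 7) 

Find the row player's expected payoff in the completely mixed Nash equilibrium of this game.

26/3

First find q, the probability the column player plays L, from the row player's indifference between T and B: 8q + 9(1−q) = 10q + 8(1−q), giving q = 1/3.
Since the row player is indifferent in equilibrium, the row player's expected payoff equals the payoff from either row against (1/3, 2/3). Using T: 8(1/3) + 9(2/3) = 26/3.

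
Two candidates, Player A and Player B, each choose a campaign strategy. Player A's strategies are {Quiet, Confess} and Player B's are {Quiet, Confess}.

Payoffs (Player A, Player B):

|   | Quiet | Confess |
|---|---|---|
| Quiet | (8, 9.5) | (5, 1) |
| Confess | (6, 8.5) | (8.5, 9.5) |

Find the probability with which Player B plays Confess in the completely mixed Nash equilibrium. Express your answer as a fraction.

4/11

Let y be the probability that Player B plays Quiet. In a completely mixed equilibrium, Player A must be indifferent between Quiet and Confess.
Player A's expected payoff from Quiet is 8y + 5(1−y); from Confess it is 6y + 8.5(1−y).
Setting these equal: 3y + 5 = −2.5y + 8.5, so y = 7/11.
Therefore Player B plays Confess with probability 1 − 7/11 = 4/11.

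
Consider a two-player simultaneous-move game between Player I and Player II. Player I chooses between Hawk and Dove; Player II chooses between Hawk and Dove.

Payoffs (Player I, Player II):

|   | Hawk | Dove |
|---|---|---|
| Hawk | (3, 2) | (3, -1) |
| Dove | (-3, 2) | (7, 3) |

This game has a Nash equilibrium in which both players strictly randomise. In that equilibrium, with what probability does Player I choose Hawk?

1/4

Let p be the probability that Player I plays Hawk. In a completely mixed equilibrium, Player II must be indifferent between Hawk and Dove.
Player II's expected payoff from Hawk is 2p + 2(1−p); from Dove it is −p + 3(1−p).
Setting these equal: 2 = −4p + 3, so p = 1/4.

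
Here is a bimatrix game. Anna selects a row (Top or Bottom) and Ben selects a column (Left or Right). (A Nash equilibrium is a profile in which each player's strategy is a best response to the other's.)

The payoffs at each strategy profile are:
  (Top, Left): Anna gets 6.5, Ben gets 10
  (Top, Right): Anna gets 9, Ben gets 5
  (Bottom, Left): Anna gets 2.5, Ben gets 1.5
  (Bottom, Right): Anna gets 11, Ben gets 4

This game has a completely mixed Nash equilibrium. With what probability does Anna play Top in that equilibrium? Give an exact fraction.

Let p be the probability that Anna plays Top. In a completely mixed equilibrium, Ben must be indifferent between Left and Right.
Ben's expected payoff from Left is 10p + 1.5(1−p); from Right it is 5p + 4(1−p).
Setting these equal: 8.5p + 1.5 = p + 4, so p = 1/3.

1/3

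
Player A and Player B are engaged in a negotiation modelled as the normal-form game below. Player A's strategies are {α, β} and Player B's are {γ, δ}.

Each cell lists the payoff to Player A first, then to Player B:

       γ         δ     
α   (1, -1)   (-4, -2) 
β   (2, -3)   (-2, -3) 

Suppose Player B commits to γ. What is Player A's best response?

β

Against γ, Player A earns 1 from α and 2 from β.
So β is the best response.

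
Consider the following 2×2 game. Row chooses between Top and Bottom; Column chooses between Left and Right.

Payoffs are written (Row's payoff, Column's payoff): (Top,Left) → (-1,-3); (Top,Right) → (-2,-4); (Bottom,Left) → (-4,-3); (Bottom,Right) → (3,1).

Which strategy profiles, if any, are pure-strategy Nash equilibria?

(Top, Left): Row gets -1 ≥ -4 from Bottom, and Column gets -3 ≥ -4 from Right — Nash equilibrium.
(Top, Right): Row prefers Bottom (3 > -2); Column prefers Left (-3 > -4) — not an equilibrium.
(Bottom, Left): Row prefers Top (-1 > -4); Column prefers Right (1 > -3) — not an equilibrium.
(Bottom, Right): Row gets 3 ≥ -2 from Top, and Column gets 1 ≥ -3 from Left — Nash equilibrium.

(Top, Left) and (Bottom, Right)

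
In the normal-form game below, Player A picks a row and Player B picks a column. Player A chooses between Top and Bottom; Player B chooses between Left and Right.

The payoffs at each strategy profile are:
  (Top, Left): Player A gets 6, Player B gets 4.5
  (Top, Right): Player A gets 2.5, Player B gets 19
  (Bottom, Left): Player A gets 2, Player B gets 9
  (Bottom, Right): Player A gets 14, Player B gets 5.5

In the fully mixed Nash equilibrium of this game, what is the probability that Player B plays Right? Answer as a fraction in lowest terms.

8/31

Let c be the probability that Player B plays Left. In a completely mixed equilibrium, Player A must be indifferent between Top and Bottom.
Player A's expected payoff from Top is 6c + 2.5(1−c); from Bottom it is 2c + 14(1−c).
Setting these equal: 3.5c + 2.5 = −12c + 14, so c = 23/31.
Therefore Player B plays Right with probability 1 − 23/31 = 8/31.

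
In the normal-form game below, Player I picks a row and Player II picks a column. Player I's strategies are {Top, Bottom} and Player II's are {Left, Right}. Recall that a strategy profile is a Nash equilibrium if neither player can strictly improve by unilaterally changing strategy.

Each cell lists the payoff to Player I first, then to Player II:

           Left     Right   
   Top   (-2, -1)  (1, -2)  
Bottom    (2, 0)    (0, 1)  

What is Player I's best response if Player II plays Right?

Top

Against Right, Player I earns 1 from Top and 0 from Bottom.
So Top is the best response.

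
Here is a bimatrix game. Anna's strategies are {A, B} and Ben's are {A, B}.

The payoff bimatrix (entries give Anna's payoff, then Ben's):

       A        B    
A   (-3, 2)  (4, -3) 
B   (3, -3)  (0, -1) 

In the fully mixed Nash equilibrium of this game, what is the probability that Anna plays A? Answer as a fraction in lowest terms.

Let r be the probability that Anna plays A. In a completely mixed equilibrium, Ben must be indifferent between A and B.
Ben's expected payoff from A is 2r − 3(1−r); from B it is −3r − (1−r).
Setting these equal: 5r − 3 = −2r − 1, so r = 2/7.

2/7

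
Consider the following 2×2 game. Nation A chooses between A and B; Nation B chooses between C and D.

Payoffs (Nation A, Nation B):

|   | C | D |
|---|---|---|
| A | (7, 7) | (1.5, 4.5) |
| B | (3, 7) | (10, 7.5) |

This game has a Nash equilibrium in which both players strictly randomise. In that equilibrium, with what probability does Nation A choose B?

5/6

Let p be the probability that Nation A plays A. In a completely mixed equilibrium, Nation B must be indifferent between C and D.
Nation B's expected payoff from C is 7p + 7(1−p); from D it is 4.5p + 7.5(1−p).
Setting these equal: 7 = −3p + 7.5, so p = 1/6.
Therefore Nation A plays B with probability 1 − 1/6 = 5/6.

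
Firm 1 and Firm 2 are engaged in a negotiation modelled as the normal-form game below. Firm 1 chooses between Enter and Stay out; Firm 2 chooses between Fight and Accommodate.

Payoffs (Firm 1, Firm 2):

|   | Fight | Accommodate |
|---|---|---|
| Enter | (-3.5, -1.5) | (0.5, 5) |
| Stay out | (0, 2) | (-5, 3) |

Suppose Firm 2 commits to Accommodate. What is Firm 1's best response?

Against Accommodate, Firm 1 earns 0.5 from Enter and -5 from Stay out.
So Enter is the best response.

Enter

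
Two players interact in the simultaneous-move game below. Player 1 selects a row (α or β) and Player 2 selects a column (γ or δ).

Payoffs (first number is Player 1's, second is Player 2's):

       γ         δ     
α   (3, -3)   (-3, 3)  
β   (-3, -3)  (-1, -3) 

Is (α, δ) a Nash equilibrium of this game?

No

At (α, δ), Player 1 earns -3; switching to β would give -1, so Player 1 would deviate.
Player 2 earns 3; switching to γ would give -3, so Player 2 has no profitable deviation.
Since at least one player can profitably deviate, this is not a Nash equilibrium.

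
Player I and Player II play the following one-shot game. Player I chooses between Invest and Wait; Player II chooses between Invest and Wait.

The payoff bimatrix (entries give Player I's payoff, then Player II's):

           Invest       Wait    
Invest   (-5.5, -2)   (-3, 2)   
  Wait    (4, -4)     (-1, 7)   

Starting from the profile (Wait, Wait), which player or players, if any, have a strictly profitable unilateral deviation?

Neither

Player I at (Wait, Wait) earns -1; deviating to Invest yields -3 — not better.
Player II earns 7; deviating to Invest yields -4 — not better.
Neither player can strictly improve; the profile is a Nash equilibrium.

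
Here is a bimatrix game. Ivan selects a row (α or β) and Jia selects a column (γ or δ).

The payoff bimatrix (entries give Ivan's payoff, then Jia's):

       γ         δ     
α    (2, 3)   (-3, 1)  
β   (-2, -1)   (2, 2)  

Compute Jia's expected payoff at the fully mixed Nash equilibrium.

First find p, the probability Ivan plays α, from Jia's indifference between γ and δ: 3p − (1−p) = p + 2(1−p), giving p = 3/5.
Since Jia is indifferent in equilibrium, Jia's expected payoff equals the payoff from either column against (3/5, 2/5). Using γ: 3(3/5) − (2/5) = 7/5.

7/5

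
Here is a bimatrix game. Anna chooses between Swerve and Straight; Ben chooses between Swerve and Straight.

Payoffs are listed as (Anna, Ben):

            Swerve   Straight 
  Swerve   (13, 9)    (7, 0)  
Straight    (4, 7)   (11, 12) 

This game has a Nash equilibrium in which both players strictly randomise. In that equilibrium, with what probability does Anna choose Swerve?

5/14

Let x be the probability that Anna plays Swerve. In a completely mixed equilibrium, Ben must be indifferent between Swerve and Straight.
Ben's expected payoff from Swerve is 9x + 7(1−x); from Straight it is 12(1−x).
Setting these equal: 2x + 7 = −12x + 12, so x = 5/14.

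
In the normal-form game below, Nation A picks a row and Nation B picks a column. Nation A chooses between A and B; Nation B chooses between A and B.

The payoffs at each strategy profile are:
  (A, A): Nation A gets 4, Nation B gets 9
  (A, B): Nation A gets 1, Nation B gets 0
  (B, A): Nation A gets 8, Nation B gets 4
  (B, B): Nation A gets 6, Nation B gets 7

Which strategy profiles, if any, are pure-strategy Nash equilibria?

(A, A): Nation A prefers B (8 > 4) — not an equilibrium.
(A, B): Nation A prefers B (6 > 1); Nation B prefers A (9 > 0) — not an equilibrium.
(B, A): Nation B prefers B (7 > 4) — not an equilibrium.
(B, B): Nation A gets 6 ≥ 1 from A, and Nation B gets 7 ≥ 4 from A — Nash equilibrium.

(B, B)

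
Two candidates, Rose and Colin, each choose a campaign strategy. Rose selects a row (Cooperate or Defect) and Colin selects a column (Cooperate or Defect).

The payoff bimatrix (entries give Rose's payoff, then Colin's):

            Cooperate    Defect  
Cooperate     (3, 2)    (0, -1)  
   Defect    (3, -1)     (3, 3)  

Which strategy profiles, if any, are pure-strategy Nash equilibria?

(Cooperate, Cooperate) and (Defect, Defect)

(Cooperate, Cooperate): Rose gets 3 ≥ 3 from Defect, and Colin gets 2 ≥ -1 from Defect — Nash equilibrium.
(Cooperate, Defect): Rose prefers Defect (3 > 0); Colin prefers Cooperate (2 > -1) — not an equilibrium.
(Defect, Cooperate): Colin prefers Defect (3 > -1) — not an equilibrium.
(Defect, Defect): Rose gets 3 ≥ 0 from Cooperate, and Colin gets 3 ≥ -1 from Cooperate — Nash equilibrium.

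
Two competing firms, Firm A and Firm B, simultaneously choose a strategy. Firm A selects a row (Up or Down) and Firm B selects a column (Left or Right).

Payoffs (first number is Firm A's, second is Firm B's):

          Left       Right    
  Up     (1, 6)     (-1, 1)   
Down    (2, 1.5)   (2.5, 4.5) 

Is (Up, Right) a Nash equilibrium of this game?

No

At (Up, Right), Firm A earns -1; switching to Down would give 2.5, so Firm A would deviate.
Firm B earns 1; switching to Left would give 6, so Firm B would deviate.
Since at least one player can profitably deviate, this is not a Nash equilibrium.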